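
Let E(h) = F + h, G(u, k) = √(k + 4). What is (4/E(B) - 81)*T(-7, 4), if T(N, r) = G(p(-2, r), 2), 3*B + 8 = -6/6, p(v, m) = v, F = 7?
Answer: -80*√6 ≈ -195.96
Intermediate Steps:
B = -3 (B = -8/3 + (-6/6)/3 = -8/3 + (-6*⅙)/3 = -8/3 + (⅓)*(-1) = -8/3 - ⅓ = -3)
G(u, k) = √(4 + k)
E(h) = 7 + h
T(N, r) = √6 (T(N, r) = √(4 + 2) = √6)
(4/E(B) - 81)*T(-7, 4) = (4/(7 - 3) - 81)*√6 = (4/4 - 81)*√6 = (4*(¼) - 81)*√6 = (1 - 81)*√6 = -80*√6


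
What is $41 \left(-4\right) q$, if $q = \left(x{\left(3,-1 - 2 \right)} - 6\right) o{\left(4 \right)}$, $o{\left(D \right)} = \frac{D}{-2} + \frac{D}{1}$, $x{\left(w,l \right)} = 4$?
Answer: $656$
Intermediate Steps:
$o{\left(D \right)} = \frac{D}{2}$ ($o{\left(D \right)} = D \left(- \frac{1}{2}\right) + D 1 = - \frac{D}{2} + D = \frac{D}{2}$)
$q = -4$ ($q = \left(4 - 6\right) \frac{1}{2} \cdot 4 = \left(4 - 6\right) 2 = \left(-2\right) 2 = -4$)
$41 \left(-4\right) q = 41 \left(-4\right) \left(-4\right) = \left(-164\right) \left(-4\right) = 656$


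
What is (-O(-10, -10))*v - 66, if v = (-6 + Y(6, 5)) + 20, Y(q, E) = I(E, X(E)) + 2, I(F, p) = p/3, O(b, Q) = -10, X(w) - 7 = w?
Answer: 134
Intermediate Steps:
X(w) = 7 + w
I(F, p) = p/3 (I(F, p) = p*(⅓) = p/3)
Y(q, E) = 13/3 + E/3 (Y(q, E) = (7 + E)/3 + 2 = (7/3 + E/3) + 2 = 13/3 + E/3)
v = 20 (v = (-6 + (13/3 + (⅓)*5)) + 20 = (-6 + (13/3 + 5/3)) + 20 = (-6 + 6) + 20 = 0 + 20 = 20)
(-O(-10, -10))*v - 66 = -1*(-10)*20 - 66 = 10*20 - 66 = 200 - 66 = 134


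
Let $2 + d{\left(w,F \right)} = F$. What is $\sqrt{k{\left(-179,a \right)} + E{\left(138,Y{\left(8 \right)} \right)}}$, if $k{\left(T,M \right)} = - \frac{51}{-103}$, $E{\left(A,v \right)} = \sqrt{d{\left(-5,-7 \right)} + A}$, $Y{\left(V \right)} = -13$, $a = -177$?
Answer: $\frac{\sqrt{5253 + 10609 \sqrt{129}}}{103} \approx 3.4428$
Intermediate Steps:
$d{\left(w,F \right)} = -2 + F$
$E{\left(A,v \right)} = \sqrt{-9 + A}$ ($E{\left(A,v \right)} = \sqrt{\left(-2 - 7\right) + A} = \sqrt{-9 + A}$)
$k{\left(T,M \right)} = \frac{51}{103}$ ($k{\left(T,M \right)} = \left(-51\right) \left(- \frac{1}{103}\right) = \frac{51}{103}$)
$\sqrt{k{\left(-179,a \right)} + E{\left(138,Y{\left(8 \right)} \right)}} = \sqrt{\frac{51}{103} + \sqrt{-9 + 138}} = \sqrt{\frac{51}{103} + \sqrt{129}}$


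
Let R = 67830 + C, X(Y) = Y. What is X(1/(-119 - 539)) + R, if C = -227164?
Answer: -104841773/658 ≈ -1.5933e+5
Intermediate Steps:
R = -159334 (R = 67830 - 227164 = -159334)
X(1/(-119 - 539)) + R = 1/(-119 - 539) - 159334 = 1/(-658) - 159334 = -1/658 - 159334 = -104841773/658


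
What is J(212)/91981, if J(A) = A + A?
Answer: 424/91981 ≈ 0.0046096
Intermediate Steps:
J(A) = 2*A
J(212)/91981 = (2*212)/91981 = 424*(1/91981) = 424/91981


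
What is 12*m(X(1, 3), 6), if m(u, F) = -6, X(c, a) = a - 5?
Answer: -72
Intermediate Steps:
X(c, a) = -5 + a
12*m(X(1, 3), 6) = 12*(-6) = -72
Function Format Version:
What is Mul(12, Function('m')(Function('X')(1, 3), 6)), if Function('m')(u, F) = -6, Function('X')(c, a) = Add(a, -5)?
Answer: -72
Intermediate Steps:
Function('X')(c, a) = Add(-5, a)
Mul(12, Function('m')(Function('X')(1, 3), 6)) = Mul(12, -6) = -72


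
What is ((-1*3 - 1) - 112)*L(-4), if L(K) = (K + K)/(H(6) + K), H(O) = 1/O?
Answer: -5568/23 ≈ -242.09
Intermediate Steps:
L(K) = 2*K/(1/6 + K) (L(K) = (K + K)/(1/6 + K) = (2*K)/(1/6 + K) = 2*K/(1/6 + K))
((-1*3 - 1) - 112)*L(-4) = ((-1*3 - 1) - 112)*(12*(-4)/(1 + 6*(-4))) = ((-3 - 1) - 112)*(12*(-4)/(1 - 24)) = (-4 - 112)*(12*(-4)/(-23)) = -1392*(-4)*(-1)/23 = -116*48/23 = -5568/23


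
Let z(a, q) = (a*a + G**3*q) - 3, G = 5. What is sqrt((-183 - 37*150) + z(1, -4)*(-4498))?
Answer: 13*sqrt(13327) ≈ 1500.8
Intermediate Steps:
z(a, q) = -3 + a**2 + 125*q (z(a, q) = (a*a + 5**3*q) - 3 = (a**2 + 125*q) - 3 = -3 + a**2 + 125*q)
sqrt((-183 - 37*150) + z(1, -4)*(-4498)) = sqrt((-183 - 37*150) + (-3 + 1**2 + 125*(-4))*(-4498)) = sqrt((-183 - 5550) + (-3 + 1 - 500)*(-4498)) = sqrt(-5733 - 502*(-4498)) = sqrt(-5733 + 2257996) = sqrt(2252263) = 13*sqrt(13327)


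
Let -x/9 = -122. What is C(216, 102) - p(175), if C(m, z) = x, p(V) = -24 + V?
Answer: 947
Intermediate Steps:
x = 1098 (x = -9*(-122) = 1098)
C(m, z) = 1098
C(216, 102) - p(175) = 1098 - (-24 + 175) = 1098 - 1*151 = 1098 - 151 = 947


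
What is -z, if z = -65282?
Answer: 65282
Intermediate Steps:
-z = -1*(-65282) = 65282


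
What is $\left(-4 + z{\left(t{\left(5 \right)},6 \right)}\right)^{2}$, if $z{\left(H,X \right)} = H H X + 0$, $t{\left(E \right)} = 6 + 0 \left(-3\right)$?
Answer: $44944$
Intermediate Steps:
$t{\left(E \right)} = 6$ ($t{\left(E \right)} = 6 + 0 = 6$)
$z{\left(H,X \right)} = X H^{2}$ ($z{\left(H,X \right)} = H^{2} X + 0 = X H^{2} + 0 = X H^{2}$)
$\left(-4 + z{\left(t{\left(5 \right)},6 \right)}\right)^{2} = \left(-4 + 6 \cdot 6^{2}\right)^{2} = \left(-4 + 6 \cdot 36\right)^{2} = \left(-4 + 216\right)^{2} = 212^{2} = 44944$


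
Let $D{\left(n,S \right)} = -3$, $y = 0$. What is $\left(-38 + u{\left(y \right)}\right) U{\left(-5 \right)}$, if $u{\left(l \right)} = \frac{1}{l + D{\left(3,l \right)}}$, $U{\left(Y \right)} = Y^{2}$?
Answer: $- \frac{2875}{3} \approx -958.33$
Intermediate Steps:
$u{\left(l \right)} = \frac{1}{-3 + l}$ ($u{\left(l \right)} = \frac{1}{l - 3} = \frac{1}{-3 + l}$)
$\left(-38 + u{\left(y \right)}\right) U{\left(-5 \right)} = \left(-38 + \frac{1}{-3 + 0}\right) \left(-5\right)^{2} = \left(-38 + \frac{1}{-3}\right) 25 = \left(-38 - \frac{1}{3}\right) 25 = \left(- \frac{115}{3}\right) 25 = - \frac{2875}{3}$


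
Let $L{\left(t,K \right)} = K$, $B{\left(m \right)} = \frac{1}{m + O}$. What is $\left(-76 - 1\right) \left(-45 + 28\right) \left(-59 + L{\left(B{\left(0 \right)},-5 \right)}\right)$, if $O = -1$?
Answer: $-83776$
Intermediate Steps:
$B{\left(m \right)} = \frac{1}{-1 + m}$ ($B{\left(m \right)} = \frac{1}{m - 1} = \frac{1}{-1 + m}$)
$\left(-76 - 1\right) \left(-45 + 28\right) \left(-59 + L{\left(B{\left(0 \right)},-5 \right)}\right) = \left(-76 - 1\right) \left(-45 + 28\right) \left(-59 - 5\right) = \left(-77\right) \left(-17\right) \left(-64\right) = 1309 \left(-64\right) = -83776$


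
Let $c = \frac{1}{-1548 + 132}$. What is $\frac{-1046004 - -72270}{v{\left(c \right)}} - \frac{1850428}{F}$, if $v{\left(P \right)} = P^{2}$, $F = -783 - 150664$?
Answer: $- \frac{295683789928853060}{151447} \approx -1.9524 \cdot 10^{12}$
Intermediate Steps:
$c = - \frac{1}{1416}$ ($c = \frac{1}{-1416} = - \frac{1}{1416} \approx -0.00070621$)
$F = -151447$ ($F = -783 - 150664 = -151447$)
$\frac{-1046004 - -72270}{v{\left(c \right)}} - \frac{1850428}{F} = \frac{-1046004 - -72270}{\left(- \frac{1}{1416}\right)^{2}} - \frac{1850428}{-151447} = \left(-1046004 + 72270\right) \frac{1}{\frac{1}{2005056}} - - \frac{1850428}{151447} = \left(-973734\right) 2005056 + \frac{1850428}{151447} = -1952391199104 + \frac{1850428}{151447} = - \frac{295683789928853060}{151447}$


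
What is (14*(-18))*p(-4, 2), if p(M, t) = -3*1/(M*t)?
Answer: -189/2 ≈ -94.500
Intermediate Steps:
p(M, t) = -3/(M*t)
(14*(-18))*p(-4, 2) = (14*(-18))*(-3/(-4*2)) = -(-756)*(-1)/(4*2) = -252*3/8 = -189/2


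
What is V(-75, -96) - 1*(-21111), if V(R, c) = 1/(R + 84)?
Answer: 190000/9 ≈ 21111.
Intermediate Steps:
V(R, c) = 1/(84 + R)
V(-75, -96) - 1*(-21111) = 1/(84 - 75) - 1*(-21111) = 1/9 + 21111 = 190000/9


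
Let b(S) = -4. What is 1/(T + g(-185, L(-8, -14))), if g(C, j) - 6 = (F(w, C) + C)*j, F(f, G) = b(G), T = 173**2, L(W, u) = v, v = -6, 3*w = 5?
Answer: 1/31069 ≈ 3.2186e-5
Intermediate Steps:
w = 5/3 (w = (1/3)*5 = 5/3 ≈ 1.6667)
L(W, u) = -6
T = 29929
F(f, G) = -4
g(C, j) = 6 + j*(-4 + C) (g(C, j) = 6 + (-4 + C)*j = 6 + j*(-4 + C))
1/(T + g(-185, L(-8, -14))) = 1/(29929 + (6 - 4*(-6) - 185*(-6))) = 1/(29929 + (6 + 24 + 1110)) = 1/(29929 + 1140) = 1/31069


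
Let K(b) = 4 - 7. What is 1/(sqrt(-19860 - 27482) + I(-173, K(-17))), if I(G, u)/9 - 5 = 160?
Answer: 1485/2252567 - I*sqrt(47342)/2252567 ≈ 0.00065925 - 9.6593e-5*I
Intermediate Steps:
K(b) = -3
I(G, u) = 1485 (I(G, u) = 45 + 9*160 = 45 + 1440 = 1485)
1/(sqrt(-19860 - 27482) + I(-173, K(-17))) = 1/(sqrt(-19860 - 27482) + 1485) = 1/(sqrt(-47342) + 1485) = 1/(I*sqrt(47342) + 1485) = 1/(1485 + I*sqrt(47342))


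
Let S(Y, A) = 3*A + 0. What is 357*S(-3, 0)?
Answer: 0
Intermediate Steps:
S(Y, A) = 3*A
357*S(-3, 0) = 357*(3*0) = 357*0 = 0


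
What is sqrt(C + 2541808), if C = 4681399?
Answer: sqrt(7223207) ≈ 2687.6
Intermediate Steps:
sqrt(C + 2541808) = sqrt(4681399 + 2541808) = sqrt(7223207)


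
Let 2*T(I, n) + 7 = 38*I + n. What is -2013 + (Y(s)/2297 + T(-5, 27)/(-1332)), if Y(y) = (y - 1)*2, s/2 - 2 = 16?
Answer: -6158694367/3059604 ≈ -2012.9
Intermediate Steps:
s = 36 (s = 4 + 2*16 = 4 + 32 = 36)
T(I, n) = -7/2 + n/2 + 19*I (T(I, n) = -7/2 + (38*I + n)/2 = -7/2 + (n + 38*I)/2 = -7/2 + (n/2 + 19*I) = -7/2 + n/2 + 19*I)
Y(y) = -2 + 2*y (Y(y) = (-1 + y)*2 = -2 + 2*y)
-2013 + (Y(s)/2297 + T(-5, 27)/(-1332)) = -2013 + ((-2 + 2*36)/2297 + (-7/2 + (½)*27 + 19*(-5))/(-1332)) = -2013 + ((-2 + 72)*(1/2297) + (-7/2 + 27/2 - 95)*(-1/1332)) = -2013 + (70*(1/2297) - 85*(-1/1332)) = -2013 + (70/2297 + 85/1332) = -2013 + 288485/3059604 = -6158694367/3059604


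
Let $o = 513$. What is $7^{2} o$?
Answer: $25137$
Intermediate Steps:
$7^{2} o = 7^{2} \cdot 513 = 49 \cdot 513 = 25137$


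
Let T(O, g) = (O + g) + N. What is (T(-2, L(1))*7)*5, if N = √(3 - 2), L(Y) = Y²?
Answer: 0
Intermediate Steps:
N = 1 (N = √1 = 1)
T(O, g) = 1 + O + g (T(O, g) = (O + g) + 1 = 1 + O + g)
(T(-2, L(1))*7)*5 = ((1 - 2 + 1²)*7)*5 = ((1 - 2 + 1)*7)*5 = (0*7)*5 = 0*5 = 0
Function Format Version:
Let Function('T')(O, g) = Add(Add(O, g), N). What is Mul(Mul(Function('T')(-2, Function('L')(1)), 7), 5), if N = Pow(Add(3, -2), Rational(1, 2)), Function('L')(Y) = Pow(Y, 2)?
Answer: 0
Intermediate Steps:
N = 1 (N = Pow(1, Rational(1, 2)) = 1)
Function('T')(O, g) = Add(1, O, g) (Function('T')(O, g) = Add(Add(O, g), 1) = Add(1, O, g))
Mul(Mul(Function('T')(-2, Function('L')(1)), 7), 5) = Mul(Mul(Add(1, -2, Pow(1, 2)), 7), 5) = Mul(Mul(Add(1, -2, 1), 7), 5) = Mul(Mul(0, 7), 5) = Mul(0, 5) = 0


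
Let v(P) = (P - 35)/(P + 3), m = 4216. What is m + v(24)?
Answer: 113821/27 ≈ 4215.6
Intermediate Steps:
v(P) = (-35 + P)/(3 + P)
m + v(24) = 4216 + (-35 + 24)/(3 + 24) = 4216 - 11/27 = 113821/27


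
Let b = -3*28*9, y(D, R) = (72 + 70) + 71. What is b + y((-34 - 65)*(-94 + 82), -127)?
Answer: -543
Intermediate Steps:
y(D, R) = 213 (y(D, R) = 142 + 71 = 213)
b = -756 (b = -84*9 = -756)
b + y((-34 - 65)*(-94 + 82), -127) = -756 + 213 = -543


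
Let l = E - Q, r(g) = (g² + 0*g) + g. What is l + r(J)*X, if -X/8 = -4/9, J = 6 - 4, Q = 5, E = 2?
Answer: 55/3 ≈ 18.333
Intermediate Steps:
J = 2
r(g) = g + g² (r(g) = (g² + 0) + g = g² + g = g + g²)
X = 32/9 (X = -(-32)/9 = -8*(-4/9) = 32/9 ≈ 3.5556)
l = -3 (l = 2 - 1*5 = 2 - 5 = -3)
l + r(J)*X = -3 + (2*(1 + 2))*(32/9) = -3 + (2*3)*(32/9) = -3 + 6*(32/9) = -3 + 64/3 = 55/3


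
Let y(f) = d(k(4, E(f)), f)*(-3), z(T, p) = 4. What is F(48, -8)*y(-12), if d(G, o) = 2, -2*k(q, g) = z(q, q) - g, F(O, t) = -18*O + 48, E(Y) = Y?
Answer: 4896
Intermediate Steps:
F(O, t) = 48 - 18*O
k(q, g) = -2 + g/2 (k(q, g) = -(4 - g)/2 = -2 + g/2)
y(f) = -6 (y(f) = 2*(-3) = -6)
F(48, -8)*y(-12) = (48 - 18*48)*(-6) = (48 - 864)*(-6) = -816*(-6) = 4896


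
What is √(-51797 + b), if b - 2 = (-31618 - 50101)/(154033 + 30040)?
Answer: I*√1754978259157042/184073 ≈ 227.59*I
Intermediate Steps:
b = 286427/184073 (b = 2 + (-31618 - 50101)/(154033 + 30040) = 2 - 81719/184073 = 286427/184073 ≈ 1.5561)
√(-51797 + b) = √(-51797 + 286427/184073) = √(-9534142754/184073) = I*√1754978259157042/184073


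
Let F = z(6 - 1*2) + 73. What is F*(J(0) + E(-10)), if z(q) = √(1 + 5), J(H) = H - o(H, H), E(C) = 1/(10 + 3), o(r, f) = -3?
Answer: 2920/13 + 40*√6/13 ≈ 232.15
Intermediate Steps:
E(C) = 1/13
J(H) = 3 + H (J(H) = H - 1*(-3) = H + 3 = 3 + H)
z(q) = √6
F = 73 + √6 (F = √6 + 73 = 73 + √6 ≈ 75.449)
F*(J(0) + E(-10)) = (73 + √6)*((3 + 0) + 1/13) = (73 + √6)*(3 + 1/13) = (73 + √6)*(40/13) = 2920/13 + 40*√6/13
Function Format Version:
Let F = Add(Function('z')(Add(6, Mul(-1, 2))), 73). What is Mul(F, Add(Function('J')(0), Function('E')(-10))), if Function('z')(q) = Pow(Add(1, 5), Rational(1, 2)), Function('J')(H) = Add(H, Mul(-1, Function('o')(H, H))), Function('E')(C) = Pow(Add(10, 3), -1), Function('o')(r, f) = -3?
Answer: Add(Rational(2920, 13), Mul(Rational(40, 13), Pow(6, Rational(1, 2)))) ≈ 232.15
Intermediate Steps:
Function('E')(C) = Rational(1, 13) (Function('E')(C) = Pow(13, -1) = Rational(1, 13))
Function('J')(H) = Add(3, H) (Function('J')(H) = Add(H, Mul(-1, -3)) = Add(H, 3) = Add(3, H))
Function('z')(q) = Pow(6, Rational(1, 2))
F = Add(73, Pow(6, Rational(1, 2))) (F = Add(Pow(6, Rational(1, 2)), 73) = Add(73, Pow(6, Rational(1, 2))) ≈ 75.449)
Mul(F, Add(Function('J')(0), Function('E')(-10))) = Mul(Add(73, Pow(6, Rational(1, 2))), Add(Add(3, 0), Rational(1, 13))) = Mul(Add(73, Pow(6, Rational(1, 2))), Add(3, Rational(1, 13))) = Mul(Add(73, Pow(6, Rational(1, 2))), Rational(40, 13)) = Add(Rational(2920, 13), Mul(Rational(40, 13), Pow(6, Rational(1, 2))))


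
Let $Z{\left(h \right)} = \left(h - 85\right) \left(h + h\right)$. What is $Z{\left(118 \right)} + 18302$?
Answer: $26090$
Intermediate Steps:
$Z{\left(h \right)} = 2 h \left(-85 + h\right)$ ($Z{\left(h \right)} = \left(-85 + h\right) 2 h = 2 h \left(-85 + h\right)$)
$Z{\left(118 \right)} + 18302 = 2 \cdot 118 \left(-85 + 118\right) + 18302 = 2 \cdot 118 \cdot 33 + 18302 = 7788 + 18302 = 26090$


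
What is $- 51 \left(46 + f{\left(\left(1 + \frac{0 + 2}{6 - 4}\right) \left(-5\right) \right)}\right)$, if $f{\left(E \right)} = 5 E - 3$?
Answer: $357$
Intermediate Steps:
$f{\left(E \right)} = -3 + 5 E$
$- 51 \left(46 + f{\left(\left(1 + \frac{0 + 2}{6 - 4}\right) \left(-5\right) \right)}\right) = - 51 \left(46 + \left(-3 + 5 \left(1 + \frac{0 + 2}{6 - 4}\right) \left(-5\right)\right)\right) = - 51 \left(46 + \left(-3 + 5 \left(1 + \frac{2}{2}\right) \left(-5\right)\right)\right) = - 51 \left(46 + \left(-3 + 5 \left(1 + 2 \cdot \frac{1}{2}\right) \left(-5\right)\right)\right) = - 51 \left(46 + \left(-3 + 5 \left(1 + 1\right) \left(-5\right)\right)\right) = - 51 \left(46 + \left(-3 + 5 \cdot 2 \left(-5\right)\right)\right) = - 51 \left(46 + \left(-3 + 5 \left(-10\right)\right)\right) = - 51 \left(46 - 53\right) = \left(-51\right) \left(-7\right) = 357$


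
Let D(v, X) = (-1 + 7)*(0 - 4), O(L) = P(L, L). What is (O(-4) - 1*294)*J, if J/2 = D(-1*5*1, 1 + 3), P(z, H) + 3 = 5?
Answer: 14016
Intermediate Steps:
P(z, H) = 2 (P(z, H) = -3 + 5 = 2)
O(L) = 2
D(v, X) = -24 (D(v, X) = 6*(-4) = -24)
J = -48 (J = 2*(-24) = -48)
(O(-4) - 1*294)*J = (2 - 1*294)*(-48) = (2 - 294)*(-48) = -292*(-48) = 14016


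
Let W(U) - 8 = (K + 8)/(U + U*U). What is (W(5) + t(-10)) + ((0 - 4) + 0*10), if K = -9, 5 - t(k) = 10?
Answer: -31/30 ≈ -1.0333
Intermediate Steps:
t(k) = -5 (t(k) = 5 - 1*10 = 5 - 10 = -5)
W(U) = 8 - 1/(U + U²) (W(U) = 8 + (-9 + 8)/(U + U*U) = 8 - 1/(U + U²))
(W(5) + t(-10)) + ((0 - 4) + 0*10) = ((-1 + 8*5 + 8*5²)/(5*(1 + 5)) - 5) + ((0 - 4) + 0*10) = ((⅕)*(-1 + 40 + 8*25)/6 - 5) + (-4 + 0) = ((⅕)*(⅙)*(-1 + 40 + 200) - 5) - 4 = ((⅕)*(⅙)*239 - 5) - 4 = (239/30 - 5) - 4 = 89/30 - 4 = -31/30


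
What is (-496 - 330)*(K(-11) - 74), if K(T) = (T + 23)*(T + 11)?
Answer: 61124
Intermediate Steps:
K(T) = (11 + T)*(23 + T) (K(T) = (23 + T)*(11 + T) = (11 + T)*(23 + T))
(-496 - 330)*(K(-11) - 74) = (-496 - 330)*((253 + (-11)**2 + 34*(-11)) - 74) = -826*((253 + 121 - 374) - 74) = -826*(0 - 74) = -826*(-74) = 61124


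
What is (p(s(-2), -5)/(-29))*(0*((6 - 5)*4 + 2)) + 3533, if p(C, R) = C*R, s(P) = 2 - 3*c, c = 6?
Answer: 3533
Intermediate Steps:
s(P) = -16 (s(P) = 2 - 3*6 = 2 - 18 = -16)
(p(s(-2), -5)/(-29))*(0*((6 - 5)*4 + 2)) + 3533 = ((-16*(-5))/(-29))*(0*((6 - 5)*4 + 2)) + 3533 = (-1/29*80)*(0*(1*4 + 2)) + 3533 = -0*(4 + 2) + 3533 = -0*6 + 3533 = -80/29*0 + 3533 = 0 + 3533 = 3533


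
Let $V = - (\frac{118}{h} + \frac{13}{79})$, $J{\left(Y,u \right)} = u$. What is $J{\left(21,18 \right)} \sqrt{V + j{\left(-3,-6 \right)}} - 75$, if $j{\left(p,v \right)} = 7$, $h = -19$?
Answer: $-75 + \frac{18 \sqrt{29392582}}{1501} \approx -9.9854$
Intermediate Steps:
$V = \frac{9075}{1501}$ ($V = - (\frac{118}{-19} + \frac{13}{79}) = - (118 \left(- \frac{1}{19}\right) + 13 \cdot \frac{1}{79}) = - (- \frac{118}{19} + \frac{13}{79}) = \left(-1\right) \left(- \frac{9075}{1501}\right) = \frac{9075}{1501} \approx 6.046$)
$J{\left(21,18 \right)} \sqrt{V + j{\left(-3,-6 \right)}} - 75 = 18 \sqrt{\frac{9075}{1501} + 7} - 75 = 18 \sqrt{\frac{19582}{1501}} - 75 = 18 \frac{\sqrt{29392582}}{1501} - 75 = \frac{18 \sqrt{29392582}}{1501} - 75 = -75 + \frac{18 \sqrt{29392582}}{1501}$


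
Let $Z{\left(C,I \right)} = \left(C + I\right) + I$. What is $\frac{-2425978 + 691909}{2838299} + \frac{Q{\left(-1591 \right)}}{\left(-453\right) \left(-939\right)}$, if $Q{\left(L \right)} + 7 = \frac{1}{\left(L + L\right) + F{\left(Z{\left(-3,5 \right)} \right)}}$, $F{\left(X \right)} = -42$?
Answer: $- \frac{792712388561161}{1297465195961064} \approx -0.61097$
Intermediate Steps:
$Z{\left(C,I \right)} = C + 2 I$
$Q{\left(L \right)} = -7 + \frac{1}{-42 + 2 L}$ ($Q{\left(L \right)} = -7 + \frac{1}{\left(L + L\right) - 42} = -7 + \frac{1}{2 L - 42} = -7 + \frac{1}{-42 + 2 L}$)
$\frac{-2425978 + 691909}{2838299} + \frac{Q{\left(-1591 \right)}}{\left(-453\right) \left(-939\right)} = \frac{-2425978 + 691909}{2838299} + \frac{\frac{1}{2} \frac{1}{-21 - 1591} \left(295 - -22274\right)}{\left(-453\right) \left(-939\right)} = \left(-1734069\right) \frac{1}{2838299} + \frac{\frac{1}{2} \frac{1}{-1612} \left(295 + 22274\right)}{425367} = - \frac{1734069}{2838299} + \frac{1}{2} \left(- \frac{1}{1612}\right) 22569 \cdot \frac{1}{425367} = - \frac{1734069}{2838299} - \frac{7523}{457127736} = - \frac{792712388561161}{1297465195961064}$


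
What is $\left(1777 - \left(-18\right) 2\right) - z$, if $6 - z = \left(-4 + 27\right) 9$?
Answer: $2014$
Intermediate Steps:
$z = -201$ ($z = 6 - \left(-4 + 27\right) 9 = 6 - 23 \cdot 9 = 6 - 207 = -201$)
$\left(1777 - \left(-18\right) 2\right) - z = \left(1777 - \left(-18\right) 2\right) - -201 = \left(1777 - -36\right) + 201 = \left(1777 + 36\right) + 201 = 1813 + 201 = 2014$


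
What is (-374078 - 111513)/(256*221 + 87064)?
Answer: -485591/143640 ≈ -3.3806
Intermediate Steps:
(-374078 - 111513)/(256*221 + 87064) = -485591/(56576 + 87064) = -485591/143640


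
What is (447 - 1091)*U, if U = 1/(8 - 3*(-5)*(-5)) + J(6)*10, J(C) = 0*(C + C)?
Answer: 644/67 ≈ 9.6119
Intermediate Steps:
J(C) = 0 (J(C) = 0*(2*C) = 0)
U = -1/67 (U = 1/(8 - 3*(-5)*(-5)) + 0*10 = 1/(8 + 15*(-5)) + 0 = 1/(8 - 75) + 0 = 1/(-67) + 0 = -1/67 + 0 = -1/67 ≈ -0.014925)
(447 - 1091)*U = (447 - 1091)*(-1/67) = -644*(-1/67) = 644/67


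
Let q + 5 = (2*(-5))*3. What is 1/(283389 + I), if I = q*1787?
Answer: 1/220844 ≈ 4.5281e-6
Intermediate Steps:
q = -35 (q = -5 + (2*(-5))*3 = -5 - 10*3 = -5 - 30 = -35)
I = -62545 (I = -35*1787 = -62545)
1/(283389 + I) = 1/(283389 - 62545) = 1/220844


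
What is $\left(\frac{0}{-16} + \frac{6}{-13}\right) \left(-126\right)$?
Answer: $\frac{756}{13} \approx 58.154$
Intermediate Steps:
$\left(\frac{0}{-16} + \frac{6}{-13}\right) \left(-126\right) = \left(0 \left(- \frac{1}{16}\right) + 6 \left(- \frac{1}{13}\right)\right) \left(-126\right) = \left(0 - \frac{6}{13}\right) \left(-126\right) = \left(- \frac{6}{13}\right) \left(-126\right) = \frac{756}{13}$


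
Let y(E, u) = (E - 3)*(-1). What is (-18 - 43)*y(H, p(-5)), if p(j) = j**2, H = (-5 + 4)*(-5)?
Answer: 122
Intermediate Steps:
H = 5 (H = -1*(-5) = 5)
y(E, u) = 3 - E (y(E, u) = (-3 + E)*(-1) = 3 - E)
(-18 - 43)*y(H, p(-5)) = (-18 - 43)*(3 - 1*5) = -61*(3 - 5) = -61*(-2) = 122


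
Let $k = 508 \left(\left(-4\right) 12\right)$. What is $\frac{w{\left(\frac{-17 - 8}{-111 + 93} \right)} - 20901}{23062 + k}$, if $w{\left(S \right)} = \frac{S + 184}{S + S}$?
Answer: $\frac{1041713}{66100} \approx 15.76$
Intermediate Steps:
$k = -24384$ ($k = 508 \left(-48\right) = -24384$)
$w{\left(S \right)} = \frac{184 + S}{2 S}$
$\frac{w{\left(\frac{-17 - 8}{-111 + 93} \right)} - 20901}{23062 + k} = \frac{\frac{184 + \frac{-17 - 8}{-111 + 93}}{2 \frac{-17 - 8}{-111 + 93}} - 20901}{23062 - 24384} = \frac{\frac{184 - \frac{25}{-18}}{2 \left(- \frac{25}{-18}\right)} - 20901}{-1322} = \left(\frac{184 - - \frac{25}{18}}{2 \left(\left(-25\right) \left(- \frac{1}{18}\right)\right)} - 20901\right) \left(- \frac{1}{1322}\right) = \left(\frac{184 + \frac{25}{18}}{2 \cdot \frac{25}{18}} - 20901\right) \left(- \frac{1}{1322}\right) = \left(\frac{1}{2} \cdot \frac{18}{25} \cdot \frac{3337}{18} - 20901\right) \left(- \frac{1}{1322}\right) = \left(\frac{3337}{50} - 20901\right) \left(- \frac{1}{1322}\right) = \left(- \frac{1041713}{50}\right) \left(- \frac{1}{1322}\right) = \frac{1041713}{66100}$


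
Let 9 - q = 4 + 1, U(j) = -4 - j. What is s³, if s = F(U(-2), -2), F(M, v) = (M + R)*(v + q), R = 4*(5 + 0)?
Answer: 46656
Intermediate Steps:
q = 4 (q = 9 - (4 + 1) = 9 - 1*5 = 9 - 5 = 4)
R = 20 (R = 4*5 = 20)
F(M, v) = (4 + v)*(20 + M) (F(M, v) = (M + 20)*(v + 4) = (20 + M)*(4 + v) = (4 + v)*(20 + M))
s = 36 (s = 80 + 4*(-4 - 1*(-2)) + 20*(-2) + (-4 - 1*(-2))*(-2) = 80 + 4*(-4 + 2) - 40 + (-4 + 2)*(-2) = 80 + 4*(-2) - 40 - 2*(-2) = 80 - 8 - 40 + 4 = 36)
s³ = 36³ = 46656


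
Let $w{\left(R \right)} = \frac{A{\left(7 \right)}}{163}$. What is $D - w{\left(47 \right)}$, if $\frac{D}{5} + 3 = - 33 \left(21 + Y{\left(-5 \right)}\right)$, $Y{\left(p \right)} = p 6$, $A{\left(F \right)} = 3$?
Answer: $\frac{239607}{163} \approx 1470.0$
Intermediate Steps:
$Y{\left(p \right)} = 6 p$
$D = 1470$ ($D = -15 + 5 \left(- 33 \left(21 + 6 \left(-5\right)\right)\right) = -15 + 5 \left(- 33 \left(21 - 30\right)\right) = -15 + 5 \left(\left(-33\right) \left(-9\right)\right) = -15 + 5 \cdot 297 = -15 + 1485 = 1470$)
$w{\left(R \right)} = \frac{3}{163}$
$D - w{\left(47 \right)} = 1470 - \frac{3}{163} = \frac{239607}{163}$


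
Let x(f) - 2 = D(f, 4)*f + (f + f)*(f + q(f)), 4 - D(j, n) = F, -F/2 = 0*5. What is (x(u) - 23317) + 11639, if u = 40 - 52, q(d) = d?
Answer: -11148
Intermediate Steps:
F = 0 (F = -0*5 = -2*0 = 0)
D(j, n) = 4 (D(j, n) = 4 - 1*0 = 4 + 0 = 4)
u = -12
x(f) = 2 + 4*f + 4*f² (x(f) = 2 + (4*f + (f + f)*(f + f)) = 2 + (4*f + (2*f)*(2*f)) = 2 + (4*f + 4*f²) = 2 + 4*f + 4*f²)
(x(u) - 23317) + 11639 = ((2 + 4*(-12) + 4*(-12)²) - 23317) + 11639 = ((2 - 48 + 4*144) - 23317) + 11639 = ((2 - 48 + 576) - 23317) + 11639 = (530 - 23317) + 11639 = -22787 + 11639 = -11148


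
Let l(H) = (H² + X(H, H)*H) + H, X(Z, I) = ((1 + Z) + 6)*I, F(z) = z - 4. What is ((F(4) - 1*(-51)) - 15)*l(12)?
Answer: 104112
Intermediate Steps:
F(z) = -4 + z
X(Z, I) = I*(7 + Z) (X(Z, I) = (7 + Z)*I = I*(7 + Z))
l(H) = H + H² + H²*(7 + H) (l(H) = (H² + (H*(7 + H))*H) + H = (H² + H²*(7 + H)) + H = H + H² + H²*(7 + H))
((F(4) - 1*(-51)) - 15)*l(12) = (((-4 + 4) - 1*(-51)) - 15)*(12*(1 + 12 + 12*(7 + 12))) = ((0 + 51) - 15)*(12*(1 + 12 + 12*19)) = (51 - 15)*(12*(1 + 12 + 228)) = 36*(12*241) = 36*2892 = 104112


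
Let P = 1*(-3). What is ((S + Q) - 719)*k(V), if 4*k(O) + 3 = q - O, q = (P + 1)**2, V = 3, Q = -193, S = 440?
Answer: 236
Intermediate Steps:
P = -3
q = 4 (q = (-3 + 1)**2 = (-2)**2 = 4)
k(O) = 1/4 - O/4 (k(O) = -3/4 + (4 - O)/4 = -3/4 + (1 - O/4) = 1/4 - O/4)
((S + Q) - 719)*k(V) = ((440 - 193) - 719)*(1/4 - 1/4*3) = (247 - 719)*(1/4 - 3/4) = -472*(-1/2) = 236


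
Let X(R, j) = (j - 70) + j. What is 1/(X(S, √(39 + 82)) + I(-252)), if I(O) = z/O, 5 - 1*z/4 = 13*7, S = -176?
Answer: -63/2938 ≈ -0.021443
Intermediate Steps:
z = -344 (z = 20 - 52*7 = 20 - 4*91 = 20 - 364 = -344)
X(R, j) = -70 + 2*j (X(R, j) = (-70 + j) + j = -70 + 2*j)
I(O) = -344/O
1/(X(S, √(39 + 82)) + I(-252)) = 1/((-70 + 2*√(39 + 82)) - 344/(-252)) = 1/((-70 + 2*√121) - 344*(-1/252)) = 1/((-70 + 2*11) + 86/63) = 1/((-70 + 22) + 86/63) = 1/(-48 + 86/63) = 1/(-2938/63) = -63/2938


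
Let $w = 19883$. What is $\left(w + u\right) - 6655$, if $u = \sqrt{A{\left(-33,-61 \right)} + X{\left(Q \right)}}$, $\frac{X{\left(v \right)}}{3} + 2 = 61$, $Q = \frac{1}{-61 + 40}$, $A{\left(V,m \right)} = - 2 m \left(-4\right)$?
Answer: $13228 + i \sqrt{311} \approx 13228.0 + 17.635 i$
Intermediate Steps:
$A{\left(V,m \right)} = 8 m$
$Q = - \frac{1}{21}$ ($Q = \frac{1}{-21} = - \frac{1}{21} \approx -0.047619$)
$X{\left(v \right)} = 177$ ($X{\left(v \right)} = -6 + 3 \cdot 61 = -6 + 183 = 177$)
$u = i \sqrt{311}$ ($u = \sqrt{8 \left(-61\right) + 177} = \sqrt{-488 + 177} = \sqrt{-311} = i \sqrt{311} \approx 17.635 i$)
$\left(w + u\right) - 6655 = \left(19883 + i \sqrt{311}\right) - 6655 = 13228 + i \sqrt{311}$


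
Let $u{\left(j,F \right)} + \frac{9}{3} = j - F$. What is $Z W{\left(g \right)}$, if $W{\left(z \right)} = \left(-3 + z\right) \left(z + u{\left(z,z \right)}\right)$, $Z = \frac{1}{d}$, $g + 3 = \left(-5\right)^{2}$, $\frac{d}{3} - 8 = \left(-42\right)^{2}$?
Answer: $\frac{361}{5316} \approx 0.067908$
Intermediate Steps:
$d = 5316$ ($d = 24 + 3 \left(-42\right)^{2} = 24 + 3 \cdot 1764 = 24 + 5292 = 5316$)
$g = 22$ ($g = -3 + \left(-5\right)^{2} = -3 + 25 = 22$)
$u{\left(j,F \right)} = -3 + j - F$ ($u{\left(j,F \right)} = -3 - \left(F - j\right) = -3 + j - F$)
$Z = \frac{1}{5316} \approx 0.00018811$
$W{\left(z \right)} = \left(-3 + z\right)^{2}$ ($W{\left(z \right)} = \left(-3 + z\right) \left(z - 3\right) = \left(-3 + z\right) \left(-3 + z\right) = \left(-3 + z\right)^{2}$)
$Z W{\left(g \right)} = \frac{9 + 22^{2} - 132}{5316} = \frac{9 + 484 - 132}{5316} = \frac{1}{5316} \cdot 361 = \frac{361}{5316}$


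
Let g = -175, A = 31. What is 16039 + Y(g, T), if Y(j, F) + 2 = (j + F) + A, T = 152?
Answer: 16045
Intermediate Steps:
Y(j, F) = 29 + F + j (Y(j, F) = -2 + ((j + F) + 31) = -2 + ((F + j) + 31) = -2 + (31 + F + j) = 29 + F + j)
16039 + Y(g, T) = 16039 + (29 + 152 - 175) = 16039 + 6 = 16045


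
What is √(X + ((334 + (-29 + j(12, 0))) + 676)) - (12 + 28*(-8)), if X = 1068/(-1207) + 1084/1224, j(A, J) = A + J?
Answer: 212 + √180205810/426 ≈ 243.51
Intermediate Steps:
X = 1/1278 (X = 1068*(-1/1207) + 1084*(1/1224) = -1068/1207 + 271/306 = 1/1278 ≈ 0.00078247)
√(X + ((334 + (-29 + j(12, 0))) + 676)) - (12 + 28*(-8)) = √(1/1278 + ((334 + (-29 + (12 + 0))) + 676)) - (12 + 28*(-8)) = √(1/1278 + ((334 + (-29 + 12)) + 676)) - (12 - 224) = √(1/1278 + ((334 - 17) + 676)) - 1*(-212) = √(1/1278 + (317 + 676)) + 212 = √(1/1278 + 993) + 212 = √(1269055/1278) + 212 = √180205810/426 + 212 = 212 + √180205810/426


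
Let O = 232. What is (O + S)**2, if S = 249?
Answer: 231361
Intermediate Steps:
(O + S)**2 = (232 + 249)**2 = 481**2 = 231361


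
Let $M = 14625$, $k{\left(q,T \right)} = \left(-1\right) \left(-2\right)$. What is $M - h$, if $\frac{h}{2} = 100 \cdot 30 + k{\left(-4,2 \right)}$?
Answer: $8621$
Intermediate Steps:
$k{\left(q,T \right)} = 2$
$h = 6004$ ($h = 2 \left(100 \cdot 30 + 2\right) = 2 \left(3000 + 2\right) = 2 \cdot 3002 = 6004$)
$M - h = 14625 - 6004 = 8621$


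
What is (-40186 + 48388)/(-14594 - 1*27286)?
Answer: -1367/6980 ≈ -0.19585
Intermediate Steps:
(-40186 + 48388)/(-14594 - 1*27286) = 8202/(-14594 - 27286) = 8202/(-41880) = 8202*(-1/41880) = -1367/6980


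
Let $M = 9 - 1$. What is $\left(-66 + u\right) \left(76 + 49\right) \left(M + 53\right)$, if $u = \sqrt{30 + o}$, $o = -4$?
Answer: $-503250 + 7625 \sqrt{26} \approx -4.6437 \cdot 10^{5}$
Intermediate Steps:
$u = \sqrt{26}$ ($u = \sqrt{30 - 4} = \sqrt{26} \approx 5.099$)
$M = 8$ ($M = 9 - 1 = 8$)
$\left(-66 + u\right) \left(76 + 49\right) \left(M + 53\right) = \left(-66 + \sqrt{26}\right) \left(76 + 49\right) \left(8 + 53\right) = \left(-66 + \sqrt{26}\right) 125 \cdot 61 = \left(-8250 + 125 \sqrt{26}\right) 61 = -503250 + 7625 \sqrt{26}$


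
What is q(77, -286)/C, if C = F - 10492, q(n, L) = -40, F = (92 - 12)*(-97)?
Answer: 10/4563 ≈ 0.0021915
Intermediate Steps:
F = -7760 (F = 80*(-97) = -7760)
C = -18252 (C = -7760 - 10492 = -18252)
q(77, -286)/C = -40/(-18252) = -40*(-1/18252) = 10/4563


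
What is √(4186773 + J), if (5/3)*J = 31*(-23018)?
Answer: √93965955/5 ≈ 1938.7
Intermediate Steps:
J = -2140674/5 (J = 3*(31*(-23018))/5 = (⅗)*(-713558) = -2140674/5 ≈ -4.2814e+5)
√(4186773 + J) = √(4186773 - 2140674/5) = √(18793191/5) = √93965955/5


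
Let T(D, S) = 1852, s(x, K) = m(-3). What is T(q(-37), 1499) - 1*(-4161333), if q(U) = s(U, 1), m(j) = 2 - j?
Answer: 4163185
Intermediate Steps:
s(x, K) = 5 (s(x, K) = 2 - 1*(-3) = 2 + 3 = 5)
q(U) = 5
T(q(-37), 1499) - 1*(-4161333) = 1852 - 1*(-4161333) = 1852 + 4161333 = 4163185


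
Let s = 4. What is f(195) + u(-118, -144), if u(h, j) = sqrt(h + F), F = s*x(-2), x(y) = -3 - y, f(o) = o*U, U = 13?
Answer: 2535 + I*sqrt(122) ≈ 2535.0 + 11.045*I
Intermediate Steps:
f(o) = 13*o (f(o) = o*13 = 13*o)
F = -4 (F = 4*(-3 - 1*(-2)) = 4*(-3 + 2) = 4*(-1) = -4)
u(h, j) = sqrt(-4 + h) (u(h, j) = sqrt(h - 4) = sqrt(-4 + h))
f(195) + u(-118, -144) = 13*195 + sqrt(-4 - 118) = 2535 + sqrt(-122) = 2535 + I*sqrt(122)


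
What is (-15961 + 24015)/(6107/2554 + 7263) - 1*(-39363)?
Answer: 730432879583/18555809 ≈ 39364.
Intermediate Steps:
(-15961 + 24015)/(6107/2554 + 7263) - 1*(-39363) = 8054/(6107*(1/2554) + 7263) + 39363 = 8054/(6107/2554 + 7263) + 39363 = 8054/(18555809/2554) + 39363 = 8054*(2554/18555809) + 39363 = 20569916/18555809 + 39363 = 730432879583/18555809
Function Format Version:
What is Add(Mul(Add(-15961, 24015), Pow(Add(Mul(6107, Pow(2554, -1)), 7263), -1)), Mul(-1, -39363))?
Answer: Rational(730432879583, 18555809) ≈ 39364.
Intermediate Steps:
Add(Mul(Add(-15961, 24015), Pow(Add(Mul(6107, Pow(2554, -1)), 7263), -1)), Mul(-1, -39363)) = Add(Mul(8054, Pow(Add(Mul(6107, Rational(1, 2554)), 7263), -1)), 39363) = Add(Mul(8054, Pow(Add(Rational(6107, 2554), 7263), -1)), 39363) = Add(Mul(8054, Pow(Rational(18555809, 2554), -1)), 39363) = Add(Mul(8054, Rational(2554, 18555809)), 39363) = Add(Rational(20569916, 18555809), 39363) = Rational(730432879583, 18555809)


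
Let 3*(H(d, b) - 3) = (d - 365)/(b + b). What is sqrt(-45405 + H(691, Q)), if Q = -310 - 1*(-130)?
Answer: I*sqrt(367758645)/90 ≈ 213.08*I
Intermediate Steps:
Q = -180 (Q = -310 + 130 = -180)
H(d, b) = 3 + (-365 + d)/(6*b) (H(d, b) = 3 + ((d - 365)/(b + b))/3 = 3 + ((-365 + d)/((2*b)))/3 = 3 + ((-365 + d)*(1/(2*b)))/3 = 3 + ((-365 + d)/(2*b))/3 = 3 + (-365 + d)/(6*b))
sqrt(-45405 + H(691, Q)) = sqrt(-45405 + (1/6)*(-365 + 691 + 18*(-180))/(-180)) = sqrt(-45405 + (1/6)*(-1/180)*(-365 + 691 - 3240)) = sqrt(-45405 + (1/6)*(-1/180)*(-2914)) = sqrt(-45405 + 1457/540) = sqrt(-24517243/540) = I*sqrt(367758645)/90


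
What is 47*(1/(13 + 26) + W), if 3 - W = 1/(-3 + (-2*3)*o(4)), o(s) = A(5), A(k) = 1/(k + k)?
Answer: 36331/234 ≈ 155.26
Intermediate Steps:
A(k) = 1/(2*k)
o(s) = 1/10 (o(s) = (1/2)/5 = (1/2)*(1/5) = 1/10)
W = 59/18 (W = 3 - 1/(-3 - 2*3*(1/10)) = 3 - 1/(-3 - 6*1/10) = 3 - 1/(-3 - 3/5) = 3 - 1/(-18/5) = 3 - 1*(-5/18) = 3 + 5/18 = 59/18 ≈ 3.2778)
47*(1/(13 + 26) + W) = 47*(1/(13 + 26) + 59/18) = 47*(1/39 + 59/18) = 47*(773/234) = 36331/234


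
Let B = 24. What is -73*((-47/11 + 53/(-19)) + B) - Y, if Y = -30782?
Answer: 6175018/209 ≈ 29546.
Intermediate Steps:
-73*((-47/11 + 53/(-19)) + B) - Y = -73*((-47/11 + 53/(-19)) + 24) - 1*(-30782) = -73*((-47*1/11 + 53*(-1/19)) + 24) + 30782 = -73*((-47/11 - 53/19) + 24) + 30782 = -73*(-1476/209 + 24) + 30782 = -73*3540/209 + 30782 = -258420/209 + 30782 = 6175018/209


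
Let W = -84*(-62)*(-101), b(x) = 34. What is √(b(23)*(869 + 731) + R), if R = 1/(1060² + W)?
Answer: √4856780299259798/298796 ≈ 233.24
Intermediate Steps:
W = -526008 (W = 5208*(-101) = -526008)
R = 1/597592 (R = 1/(1060² - 526008) = 1/(1123600 - 526008) = 1/597592 ≈ 1.6734e-6)
√(b(23)*(869 + 731) + R) = √(34*(869 + 731) + 1/597592) = √(34*1600 + 1/597592) = √(54400 + 1/597592) = √(32509004801/597592) = √4856780299259798/298796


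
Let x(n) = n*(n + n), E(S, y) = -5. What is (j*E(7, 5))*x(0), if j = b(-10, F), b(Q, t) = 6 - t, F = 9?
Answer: 0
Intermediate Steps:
j = -3 (j = 6 - 1*9 = 6 - 9 = -3)
x(n) = 2*n**2 (x(n) = n*(2*n) = 2*n**2)
(j*E(7, 5))*x(0) = (-3*(-5))*(2*0**2) = 15*(2*0) = 15*0 = 0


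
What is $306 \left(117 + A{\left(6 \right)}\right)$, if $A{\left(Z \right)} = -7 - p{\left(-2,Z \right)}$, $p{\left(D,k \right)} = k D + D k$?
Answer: $41004$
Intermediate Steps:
$p{\left(D,k \right)} = 2 D k$ ($p{\left(D,k \right)} = D k + D k = 2 D k$)
$A{\left(Z \right)} = -7 + 4 Z$ ($A{\left(Z \right)} = -7 - 2 \left(-2\right) Z = -7 - - 4 Z = -7 + 4 Z$)
$306 \left(117 + A{\left(6 \right)}\right) = 306 \left(117 + \left(-7 + 4 \cdot 6\right)\right) = 306 \left(117 + \left(-7 + 24\right)\right) = 306 \left(117 + 17\right) = 306 \cdot 134 = 41004$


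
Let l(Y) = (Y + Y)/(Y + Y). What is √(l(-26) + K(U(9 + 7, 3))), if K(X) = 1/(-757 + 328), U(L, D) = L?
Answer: 2*√45903/429 ≈ 0.99883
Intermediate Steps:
l(Y) = 1 (l(Y) = (2*Y)/((2*Y)) = (2*Y)*(1/(2*Y)) = 1)
K(X) = -1/429 (K(X) = 1/(-429) = -1/429)
√(l(-26) + K(U(9 + 7, 3))) = √(1 - 1/429) = √(428/429) = 2*√45903/429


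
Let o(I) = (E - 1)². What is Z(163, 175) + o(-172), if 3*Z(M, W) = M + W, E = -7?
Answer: 530/3 ≈ 176.67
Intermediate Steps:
o(I) = 64 (o(I) = (-7 - 1)² = (-8)² = 64)
Z(M, W) = M/3 + W/3 (Z(M, W) = (M + W)/3 = M/3 + W/3)
Z(163, 175) + o(-172) = ((⅓)*163 + (⅓)*175) + 64 = (163/3 + 175/3) + 64 = 338/3 + 64 = 530/3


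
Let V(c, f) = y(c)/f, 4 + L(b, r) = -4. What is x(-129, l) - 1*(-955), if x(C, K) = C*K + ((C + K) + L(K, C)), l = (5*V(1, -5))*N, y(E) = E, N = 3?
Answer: 1202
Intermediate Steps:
L(b, r) = -8 (L(b, r) = -4 - 4 = -8)
V(c, f) = c/f
l = -3 (l = (5*(1/(-5)))*3 = (5*(1*(-⅕)))*3 = (5*(-⅕))*3 = -1*3 = -3)
x(C, K) = -8 + C + K + C*K (x(C, K) = C*K + ((C + K) - 8) = C*K + (-8 + C + K) = -8 + C + K + C*K)
x(-129, l) - 1*(-955) = (-8 - 129 - 3 - 129*(-3)) - 1*(-955) = (-8 - 129 - 3 + 387) + 955 = 247 + 955 = 1202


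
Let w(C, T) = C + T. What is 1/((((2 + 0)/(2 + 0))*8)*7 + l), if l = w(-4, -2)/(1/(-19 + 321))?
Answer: -1/1756 ≈ -0.00056948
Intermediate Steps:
l = -1812 (l = (-4 - 2)/(1/(-19 + 321)) = -6/(1/302) = -6/1/302 = -6*302 = -1812)
1/((((2 + 0)/(2 + 0))*8)*7 + l) = 1/((((2 + 0)/(2 + 0))*8)*7 - 1812) = 1/(((2/2)*8)*7 - 1812) = 1/(((2*(1/2))*8)*7 - 1812) = 1/((1*8)*7 - 1812) = 1/(8*7 - 1812) = 1/(56 - 1812) = 1/(-1756) = -1/1756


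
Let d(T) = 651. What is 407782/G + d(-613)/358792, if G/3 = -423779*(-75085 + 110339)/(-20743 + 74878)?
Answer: -187887040821051/382879881905848 ≈ -0.49072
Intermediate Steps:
G = -14939904866/18045 (G = 3*(-423779*(-75085 + 110339)/(-20743 + 74878)) = 3*(-423779/(54135/35254)) = 3*(-423779/(54135*(1/35254))) = 3*(-423779/54135/35254) = 3*(-423779*35254/54135) = 3*(-14939904866/54135) = -14939904866/18045 ≈ -8.2793e+5)
407782/G + d(-613)/358792 = 407782/(-14939904866/18045) + 651/358792 = 407782*(-18045/14939904866) + 651*(1/358792) = -3679213095/7469952433 + 93/51256 = -187887040821051/382879881905848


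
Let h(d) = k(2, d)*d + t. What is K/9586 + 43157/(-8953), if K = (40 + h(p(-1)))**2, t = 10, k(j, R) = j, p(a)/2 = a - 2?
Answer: -200387435/42911729 ≈ -4.6698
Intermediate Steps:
p(a) = -4 + 2*a (p(a) = 2*(a - 2) = 2*(-2 + a) = -4 + 2*a)
h(d) = 10 + 2*d (h(d) = 2*d + 10 = 10 + 2*d)
K = 1444 (K = (40 + (10 + 2*(-4 + 2*(-1))))**2 = (40 + (10 + 2*(-4 - 2)))**2 = (40 + (10 + 2*(-6)))**2 = (40 + (10 - 12))**2 = (40 - 2)**2 = 38**2 = 1444)
K/9586 + 43157/(-8953) = 1444/9586 + 43157/(-8953) = 1444*(1/9586) + 43157*(-1/8953) = 722/4793 - 43157/8953 = -200387435/42911729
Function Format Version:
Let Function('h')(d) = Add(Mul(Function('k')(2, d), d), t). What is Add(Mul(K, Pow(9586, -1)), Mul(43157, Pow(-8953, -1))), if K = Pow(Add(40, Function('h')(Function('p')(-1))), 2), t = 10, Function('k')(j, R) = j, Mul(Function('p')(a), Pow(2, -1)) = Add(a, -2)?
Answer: Rational(-200387435, 42911729) ≈ -4.6698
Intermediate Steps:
Function('p')(a) = Add(-4, Mul(2, a)) (Function('p')(a) = Mul(2, Add(a, -2)) = Mul(2, Add(-2, a)) = Add(-4, Mul(2, a)))
Function('h')(d) = Add(10, Mul(2, d)) (Function('h')(d) = Add(Mul(2, d), 10) = Add(10, Mul(2, d)))
K = 1444 (K = Pow(Add(40, Add(10, Mul(2, Add(-4, Mul(2, -1))))), 2) = Pow(Add(40, Add(10, Mul(2, Add(-4, -2)))), 2) = Pow(Add(40, Add(10, Mul(2, -6))), 2) = Pow(Add(40, Add(10, -12)), 2) = Pow(Add(40, -2), 2) = Pow(38, 2) = 1444)
Add(Mul(K, Pow(9586, -1)), Mul(43157, Pow(-8953, -1))) = Add(Mul(1444, Pow(9586, -1)), Mul(43157, Pow(-8953, -1))) = Add(Mul(1444, Rational(1, 9586)), Mul(43157, Rational(-1, 8953))) = Add(Rational(722, 4793), Rational(-43157, 8953)) = Rational(-200387435, 42911729)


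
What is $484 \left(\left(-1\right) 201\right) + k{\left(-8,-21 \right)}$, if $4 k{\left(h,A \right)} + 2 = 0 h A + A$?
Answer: $- \frac{389159}{4} \approx -97290.0$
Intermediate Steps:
$k{\left(h,A \right)} = - \frac{1}{2} + \frac{A}{4}$ ($k{\left(h,A \right)} = - \frac{1}{2} + \frac{0 h A + A}{4} = - \frac{1}{2} + \frac{0 A + A}{4} = - \frac{1}{2} + \frac{0 + A}{4} = - \frac{1}{2} + \frac{A}{4}$)
$484 \left(\left(-1\right) 201\right) + k{\left(-8,-21 \right)} = 484 \left(\left(-1\right) 201\right) + \left(- \frac{1}{2} + \frac{1}{4} \left(-21\right)\right) = 484 \left(-201\right) - \frac{23}{4} = -97284 - \frac{23}{4} = - \frac{389159}{4}$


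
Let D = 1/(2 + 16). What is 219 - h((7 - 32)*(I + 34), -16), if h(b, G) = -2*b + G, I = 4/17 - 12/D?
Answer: 158495/17 ≈ 9323.2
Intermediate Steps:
D = 1/18 ≈ 0.055556
I = -3668/17 (I = 4/17 - 12/1/18 = 4*(1/17) - 12*18 = 4/17 - 216 = -3668/17 ≈ -215.76)
h(b, G) = G - 2*b
219 - h((7 - 32)*(I + 34), -16) = 219 - (-16 - 2*(7 - 32)*(-3668/17 + 34)) = 219 - (-16 - (-50)*(-3090)/17) = 219 - (-16 - 2*77250/17) = 219 - (-16 - 154500/17) = 219 - 1*(-154772/17) = 219 + 154772/17 = 158495/17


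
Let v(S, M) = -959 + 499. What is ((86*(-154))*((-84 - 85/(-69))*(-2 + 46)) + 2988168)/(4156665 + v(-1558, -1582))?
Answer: 3534188888/286778145 ≈ 12.324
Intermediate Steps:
v(S, M) = -460
((86*(-154))*((-84 - 85/(-69))*(-2 + 46)) + 2988168)/(4156665 + v(-1558, -1582)) = ((86*(-154))*((-84 - 85/(-69))*(-2 + 46)) + 2988168)/(4156665 - 460) = (-13244*(-84 - 85*(-1/69))*44 + 2988168)/4156205 = (-13244*(-84 + 85/69)*44 + 2988168)*(1/4156205) = (-(-75636484)*44/69 + 2988168)*(1/4156205) = (-13244*(-251284/69) + 2988168)*(1/4156205) = (3328005296/69 + 2988168)*(1/4156205) = (3534188888/69)*(1/4156205) = 3534188888/286778145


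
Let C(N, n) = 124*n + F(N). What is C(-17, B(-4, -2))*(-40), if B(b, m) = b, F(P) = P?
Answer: 20520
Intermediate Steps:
C(N, n) = N + 124*n (C(N, n) = 124*n + N = N + 124*n)
C(-17, B(-4, -2))*(-40) = (-17 + 124*(-4))*(-40) = (-17 - 496)*(-40) = -513*(-40) = 20520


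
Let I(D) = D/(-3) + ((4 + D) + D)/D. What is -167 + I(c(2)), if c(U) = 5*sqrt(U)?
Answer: -165 - 19*sqrt(2)/15 ≈ -166.79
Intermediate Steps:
I(D) = -D/3 + (4 + 2*D)/D (I(D) = D*(-1/3) + (4 + 2*D)/D = -D/3 + (4 + 2*D)/D)
-167 + I(c(2)) = -167 + (2 + 4/((5*sqrt(2))) - 5*sqrt(2)/3) = -167 + (2 + 4*(sqrt(2)/10) - 5*sqrt(2)/3) = -167 + (2 + 2*sqrt(2)/5 - 5*sqrt(2)/3) = -167 + (2 - 19*sqrt(2)/15) = -165 - 19*sqrt(2)/15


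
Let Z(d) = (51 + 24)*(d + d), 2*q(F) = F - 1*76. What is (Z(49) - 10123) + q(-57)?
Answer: -5679/2 ≈ -2839.5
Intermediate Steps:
q(F) = -38 + F/2 (q(F) = (F - 1*76)/2 = (F - 76)/2 = (-76 + F)/2 = -38 + F/2)
Z(d) = 150*d (Z(d) = 75*(2*d) = 150*d)
(Z(49) - 10123) + q(-57) = (150*49 - 10123) + (-38 + (½)*(-57)) = (7350 - 10123) + (-38 - 57/2) = -2773 - 133/2 = -5679/2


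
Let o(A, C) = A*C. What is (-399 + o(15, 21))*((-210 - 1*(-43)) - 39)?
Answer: 17304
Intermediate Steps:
(-399 + o(15, 21))*((-210 - 1*(-43)) - 39) = (-399 + 15*21)*((-210 - 1*(-43)) - 39) = (-399 + 315)*((-210 + 43) - 39) = -84*(-167 - 39) = -84*(-206) = 17304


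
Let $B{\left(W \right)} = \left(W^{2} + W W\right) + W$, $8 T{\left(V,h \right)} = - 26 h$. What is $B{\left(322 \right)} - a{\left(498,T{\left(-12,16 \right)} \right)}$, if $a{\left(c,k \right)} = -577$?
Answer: $208267$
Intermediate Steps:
$T{\left(V,h \right)} = - \frac{13 h}{4}$ ($T{\left(V,h \right)} = \frac{\left(-26\right) h}{8} = - \frac{13 h}{4}$)
$B{\left(W \right)} = W + 2 W^{2}$ ($B{\left(W \right)} = \left(W^{2} + W^{2}\right) + W = 2 W^{2} + W = W + 2 W^{2}$)
$B{\left(322 \right)} - a{\left(498,T{\left(-12,16 \right)} \right)} = 322 \left(1 + 2 \cdot 322\right) - -577 = 322 \left(1 + 644\right) + 577 = 322 \cdot 645 + 577 = 207690 + 577 = 208267$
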